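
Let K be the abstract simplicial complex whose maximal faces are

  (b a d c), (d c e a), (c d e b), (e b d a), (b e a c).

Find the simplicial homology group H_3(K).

We work with the vertex ordering a < b < c < d < e. The simplices of K, each written with vertices in increasing order, are:

  0-simplices (5): a, b, c, d, e
  1-simplices (10): ab, ac, ad, ae, bc, bd, be, cd, ce, de
  2-simplices (10): abc, abd, abe, acd, ace, ade, bcd, bce, bde, cde
  3-simplices (5): abcd, abce, abde, acde, bcde

so the chain groups are C_0 ≅ Z^5, C_1 ≅ Z^10, C_2 ≅ Z^10, C_3 ≅ Z^5.

Boundary ∂_1: C_1 → C_0 sends each edge [p,q] (with p < q) to q − p. For instance
  ∂ac = c − a.
As a 5×10 matrix over Z this has rank 4, with invariant factors (1,1,1,1).

∂_2: C_2 → C_1 acts by ∂[p,q,r] = [q,r] − [p,r] + [p,q]. For instance
  ∂abc = bc − ac + ab,
  ∂cde = de − ce + cd.
This gives a 10×10 integer matrix of rank 6; reducing to Smith normal form yields diagonal entries (1,1,1,1,1,1).

The boundary map ∂_3: C_3 → C_2 sends each 3-simplex σ to the alternating sum Σ_i (−1)^i (σ with its i-th vertex removed). For instance
  ∂bcde = cde − bde + bce − bcd,
  ∂acde = cde − ade + ace − acd.
The 10×5 boundary matrix has rank 4 and Smith normal form diag(1,1,1,1).

Reading off H_k = ker ∂_k / im ∂_{k+1}:

  H_3: rank ker ∂_3 − rank ∂_4 = (5 − 4) − 0 = 1, and there is no ∂_4, so H_3 ≅ Z.

H_3 = Z.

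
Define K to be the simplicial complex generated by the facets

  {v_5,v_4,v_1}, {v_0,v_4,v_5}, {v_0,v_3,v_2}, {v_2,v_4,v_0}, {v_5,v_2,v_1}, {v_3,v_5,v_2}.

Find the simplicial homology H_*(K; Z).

H_0 = Z,  H_1 = Z,  H_2 = 0.

We work with the vertex ordering v_0 < v_1 < v_2 < v_3 < v_4 < v_5. The simplices of K, each written with vertices in increasing order, are:

  0-simplices (6): [v_0], [v_1], [v_2], [v_3], [v_4], [v_5]
  1-simplices (12): [v_0,v_2], [v_0,v_3], [v_0,v_4], [v_0,v_5], [v_1,v_2], [v_1,v_4], [v_1,v_5], [v_2,v_3], [v_2,v_4], [v_2,v_5], [v_3,v_5], [v_4,v_5]
  2-simplices (6): [v_0,v_2,v_3], [v_0,v_2,v_4], [v_0,v_4,v_5], [v_1,v_2,v_5], [v_1,v_4,v_5], [v_2,v_3,v_5]

giving chain groups C_0 ≅ Z^6, C_1 ≅ Z^12, C_2 ≅ Z^6.

The boundary map ∂_1: C_1 → C_0 sends each edge [p,q] (with p < q) to q − p.
The resulting 6×12 matrix has rank 5, and its Smith normal form has invariant factors (1,1,1,1,1).

The boundary map ∂_2: C_2 → C_1 acts by ∂[p,q,r] = [q,r] − [p,r] + [p,q]. For instance
  ∂[v_2,v_3,v_5] = [v_3,v_5] − [v_2,v_5] + [v_2,v_3],
  ∂[v_0,v_2,v_3] = [v_2,v_3] − [v_0,v_3] + [v_0,v_2].
The resulting 12×6 matrix has rank 6, and its Smith normal form has invariant factors (1,1,1,1,1,1).

From H_k ≅ ker(∂_k) / im(∂_{k+1}) we obtain:

  H_0: rank C_0 − rank ∂_1 = 6 − 5 = 1, and the invariant factors of ∂_1 are all 1, so H_0 = Z.
  H_1: rank ker ∂_1 − rank ∂_2 = (12 − 5) − 6 = 1, and the invariant factors of ∂_2 are all 1, so H_1 = Z.
  H_2: rank ker ∂_2 − rank ∂_3 = (6 − 6) − 0 = 0, and there is no ∂_3, so H_2 = 0.

As a check, the Euler characteristic is 6 − 12 + 6 = 0, which agrees with 1 − 1 + 0 = 0.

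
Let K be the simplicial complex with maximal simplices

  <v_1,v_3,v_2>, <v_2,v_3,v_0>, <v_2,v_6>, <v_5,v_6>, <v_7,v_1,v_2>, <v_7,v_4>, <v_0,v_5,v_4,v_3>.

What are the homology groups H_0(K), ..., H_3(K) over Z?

H_0 = Z,  H_1 = Z^2,  H_2 = 0,  H_3 = 0.

Take the total order v_0 < v_1 < v_2 < v_3 < v_4 < v_5 < v_6 < v_7 on the vertex set. Then K (dimension 3) consists of the simplices:

  0-simplices (8): [v_0], [v_1], [v_2], [v_3], [v_4], [v_5], [v_6], [v_7]
  1-simplices (15): (15 of them)
  2-simplices (7): [v_0,v_2,v_3], [v_0,v_3,v_4], [v_0,v_3,v_5], [v_0,v_4,v_5], [v_1,v_2,v_3], [v_1,v_2,v_7], [v_3,v_4,v_5]
  3-simplices (1): [v_0,v_3,v_4,v_5]

Hence C_0 ≅ Z^8, C_1 ≅ Z^15, C_2 ≅ Z^7, C_3 ≅ Z^1.

The boundary map ∂_1: C_1 → C_0 is given by ∂[p,q] = [q] − [p]. For instance
  ∂[v_1,v_3] = [v_3] − [v_1].
As a 8×15 matrix over Z this has rank 7, with invariant factors (1,1,1,1,1,1,1).

The boundary map ∂_2: C_2 → C_1 maps a triangle to the signed sum of its edges. For instance
  ∂[v_1,v_2,v_3] = [v_2,v_3] − [v_1,v_3] + [v_1,v_2],
  ∂[v_0,v_4,v_5] = [v_4,v_5] − [v_0,v_5] + [v_0,v_4].
The 15×7 boundary matrix has rank 6 and Smith normal form diag(1,1,1,1,1,1).

∂_3: C_3 → C_2 sends each 3-simplex σ to the alternating sum Σ_i (−1)^i (σ with its i-th vertex removed). For instance
  ∂[v_0,v_3,v_4,v_5] = [v_3,v_4,v_5] − [v_0,v_4,v_5] + [v_0,v_3,v_5] − [v_0,v_3,v_4].
The 7×1 boundary matrix has rank 1 and Smith normal form diag(1).

Now H_k = ker ∂_k / im ∂_{k+1}, so:

  H_0: rank C_0 − rank ∂_1 = 8 − 7 = 1, and the invariant factors of ∂_1 are all 1, so H_0 ≅ Z.
  H_1: rank ker ∂_1 − rank ∂_2 = (15 − 7) − 6 = 2, and the invariant factors of ∂_2 are all 1, so H_1 ≅ Z^2.
  H_2: rank ker ∂_2 − rank ∂_3 = (7 − 6) − 1 = 0, and the invariant factors of ∂_3 are all 1, so H_2 ≅ 0.
  H_3: rank ker ∂_3 − rank ∂_4 = (1 − 1) − 0 = 0, and there is no ∂_4, so H_3 ≅ 0.

As a check, the Euler characteristic is 8 − 15 + 7 − 1 = -1, which agrees with 1 − 2 + 0 − 0 = -1.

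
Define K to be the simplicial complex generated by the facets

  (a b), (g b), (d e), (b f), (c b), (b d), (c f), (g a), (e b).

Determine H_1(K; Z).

Order the vertices as a < b < c < d < e < f < g. Listing each simplex with vertices in this order, K has dimension 1 with simplices:

  0-simplices (7): a, b, c, d, e, f, g
  1-simplices (9): ab, ag, bc, bd, be, bf, bg, cf, de

giving chain groups C_0 ≅ Z^7, C_1 ≅ Z^9.

The boundary map ∂_1: C_1 → C_0 is given by ∂[p,q] = [q] − [p].
The 7×9 boundary matrix has rank 6 and Smith normal form diag(1,1,1,1,1,1).

From H_k ≅ ker(∂_k) / im(∂_{k+1}) we obtain:

  H_1: rank ker ∂_1 − rank ∂_2 = (9 − 6) − 0 = 3, and there is no ∂_2, so H_1 ≅ Z^3.

(K is a triangulation of a wedge of 3 circles.)

H_1 = Z^3.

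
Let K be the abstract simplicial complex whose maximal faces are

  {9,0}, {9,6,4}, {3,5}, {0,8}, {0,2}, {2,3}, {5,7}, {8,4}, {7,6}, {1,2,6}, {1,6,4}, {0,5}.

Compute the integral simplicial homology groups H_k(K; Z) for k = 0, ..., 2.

H_0 = Z,  H_1 = Z^4,  H_2 = 0.

Order the vertices as 0 < 1 < 2 < 3 < 4 < 5 < 6 < 7 < 8 < 9. Listing each simplex with vertices in this order, K has dimension 2 with simplices:

  0-simplices (10): [0], [1], [2], [3], [4], [5], [6], [7], [8], [9]
  1-simplices (16): [0,2], [0,5], [0,8], [0,9], [1,2], [1,4], [1,6], [2,3], [2,6], [3,5], [4,6], [4,8], [4,9], [5,7], [6,7], [6,9]
  2-simplices (3): [1,2,6], [1,4,6], [4,6,9]

so the chain groups are C_0 ≅ Z^10, C_1 ≅ Z^16, C_2 ≅ Z^3.

The boundary map ∂_1: C_1 → C_0 sends each edge [p,q] (with p < q) to q − p. For instance
  ∂[0,2] = [2] − [0].
As a 10×16 matrix over Z this has rank 9, with invariant factors (1,1,1,1,1,1,1,1,1).

The boundary map ∂_2: C_2 → C_1 sends each 2-simplex [p,q,r] to [q,r] − [p,r] + [p,q]. For instance
  ∂[1,2,6] = [2,6] − [1,6] + [1,2],
  ∂[4,6,9] = [6,9] − [4,9] + [4,6].
As a 16×3 matrix over Z this has rank 3, with invariant factors (1,1,1).

Computing H_k = (kernel of ∂_k) / (image of ∂_{k+1}):

  H_0: rank C_0 − rank ∂_1 = 10 − 9 = 1, and the invariant factors of ∂_1 are all 1, so H_0 ≅ Z.
  H_1: rank ker ∂_1 − rank ∂_2 = (16 − 9) − 3 = 4, and the invariant factors of ∂_2 are all 1, so H_1 ≅ Z^4.
  H_2: rank ker ∂_2 − rank ∂_3 = (3 − 3) − 0 = 0, and there is no ∂_3, so H_2 ≅ 0.

As a check, the Euler characteristic is 10 − 16 + 3 = -3, which agrees with 1 − 4 + 0 = -3.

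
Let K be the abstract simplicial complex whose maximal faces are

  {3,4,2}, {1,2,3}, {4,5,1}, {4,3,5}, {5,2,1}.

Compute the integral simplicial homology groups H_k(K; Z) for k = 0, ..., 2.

H_0 = Z,  H_1 = Z,  H_2 = 0.

Fix the vertex order 1 < 2 < 3 < 4 < 5 and write every simplex with vertices in increasing order. Then dim K = 2 and the simplices of K are:

  0-simplices (5): [1], [2], [3], [4], [5]
  1-simplices (10): [1,2], [1,3], [1,4], [1,5], [2,3], [2,4], [2,5], [3,4], [3,5], [4,5]
  2-simplices (5): [1,2,3], [1,2,5], [1,4,5], [2,3,4], [3,4,5]

Hence C_0 ≅ Z^5, C_1 ≅ Z^10, C_2 ≅ Z^5.

Boundary ∂_1: C_1 → C_0 sends each edge [p,q] (with p < q) to q − p. For instance
  ∂[4,5] = [5] − [4].
The resulting 5×10 matrix has rank 4, and its Smith normal form has invariant factors (1,1,1,1).

∂_2: C_2 → C_1 acts by ∂[p,q,r] = [q,r] − [p,r] + [p,q]. For instance
  ∂[1,4,5] = [4,5] − [1,5] + [1,4],
  ∂[3,4,5] = [4,5] − [3,5] + [3,4].
The resulting 10×5 matrix has rank 5, and its Smith normal form has invariant factors (1,1,1,1,1).

From H_k ≅ ker(∂_k) / im(∂_{k+1}) we obtain:

  H_0: rank C_0 − rank ∂_1 = 5 − 4 = 1, and the invariant factors of ∂_1 are all 1, so H_0 ≅ Z.
  H_1: rank ker ∂_1 − rank ∂_2 = (10 − 4) − 5 = 1, and the invariant factors of ∂_2 are all 1, so H_1 ≅ Z.
  H_2: rank ker ∂_2 − rank ∂_3 = (5 − 5) − 0 = 0, and there is no ∂_3, so H_2 ≅ 0.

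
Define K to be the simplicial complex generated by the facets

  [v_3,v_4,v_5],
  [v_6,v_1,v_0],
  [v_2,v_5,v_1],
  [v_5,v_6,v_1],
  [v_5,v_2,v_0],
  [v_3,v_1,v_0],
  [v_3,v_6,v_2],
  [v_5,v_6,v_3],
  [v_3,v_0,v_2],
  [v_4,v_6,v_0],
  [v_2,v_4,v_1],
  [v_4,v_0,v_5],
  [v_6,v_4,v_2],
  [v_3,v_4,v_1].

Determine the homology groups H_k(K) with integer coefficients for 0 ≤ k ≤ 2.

H_0 = Z,  H_1 = Z^2,  H_2 = Z.

Order the vertices as v_0 < v_1 < v_2 < v_3 < v_4 < v_5 < v_6. Listing each simplex with vertices in this order, K has dimension 2 with simplices:

  0-simplices (7): [v_0], [v_1], [v_2], [v_3], [v_4], [v_5], [v_6]
  1-simplices (21): (21 of them)
  2-simplices (14): (14 of them)

giving chain groups C_0 ≅ Z^7, C_1 ≅ Z^21, C_2 ≅ Z^14.

Boundary ∂_1: C_1 → C_0 is given by ∂[p,q] = [q] − [p].
This gives a 7×21 integer matrix of rank 6; reducing to Smith normal form yields diagonal entries (1,1,1,1,1,1).

∂_2: C_2 → C_1 acts by ∂[p,q,r] = [q,r] − [p,r] + [p,q]. For instance
  ∂[v_1,v_5,v_6] = [v_5,v_6] − [v_1,v_6] + [v_1,v_5],
  ∂[v_2,v_3,v_6] = [v_3,v_6] − [v_2,v_6] + [v_2,v_3].
The 21×14 boundary matrix has rank 13 and Smith normal form diag(1,1,1,1,1,1,1,1,1,1,1,1,1).

Now H_k = ker ∂_k / im ∂_{k+1}, so:

  H_0: rank C_0 − rank ∂_1 = 7 − 6 = 1, and the invariant factors of ∂_1 are all 1, so H_0 = Z.
  H_1: rank ker ∂_1 − rank ∂_2 = (21 − 6) − 13 = 2, and the invariant factors of ∂_2 are all 1, so H_1 = Z^2.
  H_2: rank ker ∂_2 − rank ∂_3 = (14 − 13) − 0 = 1, and there is no ∂_3, so H_2 = Z.

(K is a triangulation of the torus T^2.)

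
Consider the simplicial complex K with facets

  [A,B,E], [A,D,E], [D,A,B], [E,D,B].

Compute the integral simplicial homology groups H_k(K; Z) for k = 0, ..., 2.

Order the vertices as A < B < D < E. Listing each simplex with vertices in this order, K has dimension 2 with simplices:

  0-simplices (4): A, B, D, E
  1-simplices (6): AB, AD, AE, BD, BE, DE
  2-simplices (4): ABD, ABE, ADE, BDE

so the chain groups are C_0 ≅ Z^4, C_1 ≅ Z^6, C_2 ≅ Z^4.

Boundary ∂_1: C_1 → C_0 is given by ∂[p,q] = [q] − [p].
As a 4×6 matrix over Z this has rank 3, with invariant factors (1,1,1).

The boundary map ∂_2: C_2 → C_1 maps a triangle to the signed sum of its edges. For instance
  ∂ABD = BD − AD + AB,
  ∂ADE = DE − AE + AD.
The resulting 6×4 matrix has rank 3, and its Smith normal form has invariant factors (1,1,1).

Reading off H_k = ker ∂_k / im ∂_{k+1}:

  H_0: rank C_0 − rank ∂_1 = 4 − 3 = 1, and the invariant factors of ∂_1 are all 1, so H_0 ≅ Z.
  H_1: rank ker ∂_1 − rank ∂_2 = (6 − 3) − 3 = 0, and the invariant factors of ∂_2 are all 1, so H_1 ≅ 0.
  H_2: rank ker ∂_2 − rank ∂_3 = (4 − 3) − 0 = 1, and there is no ∂_3, so H_2 ≅ Z.

H_0 ≅ Z,  H_1 = 0,  H_2 ≅ Z.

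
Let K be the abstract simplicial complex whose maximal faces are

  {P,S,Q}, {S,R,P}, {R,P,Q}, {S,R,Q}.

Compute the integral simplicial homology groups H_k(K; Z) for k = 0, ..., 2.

H_0 ≅ Z,  H_1 = 0,  H_2 ≅ Z.

Order the vertices as P < Q < R < S. Listing each simplex with vertices in this order, K has dimension 2 with simplices:

  0-simplices (4): P, Q, R, S
  1-simplices (6): PQ, PR, PS, QR, QS, RS
  2-simplices (4): PQR, PQS, PRS, QRS

giving chain groups C_0 ≅ Z^4, C_1 ≅ Z^6, C_2 ≅ Z^4.

Boundary ∂_1: C_1 → C_0 is given by ∂[p,q] = [q] − [p]. For instance
  ∂QS = S − Q.
The resulting 4×6 matrix has rank 3, and its Smith normal form has invariant factors (1,1,1).

The boundary map ∂_2: C_2 → C_1 sends each 2-simplex [p,q,r] to [q,r] − [p,r] + [p,q]. For instance
  ∂PQS = QS − PS + PQ,
  ∂PQR = QR − PR + PQ.
This gives a 6×4 integer matrix of rank 3; reducing to Smith normal form yields diagonal entries (1,1,1).

Computing H_k = (kernel of ∂_k) / (image of ∂_{k+1}):

  H_0: rank C_0 − rank ∂_1 = 4 − 3 = 1, and the invariant factors of ∂_1 are all 1, so H_0 = Z.
  H_1: rank ker ∂_1 − rank ∂_2 = (6 − 3) − 3 = 0, and the invariant factors of ∂_2 are all 1, so H_1 = 0.
  H_2: rank ker ∂_2 − rank ∂_3 = (4 − 3) − 0 = 1, and there is no ∂_3, so H_2 = Z.

As a check, the Euler characteristic is 4 − 6 + 4 = 2, which agrees with 1 − 0 + 1 = 2.
(K is a triangulation of the 2-sphere S^2.)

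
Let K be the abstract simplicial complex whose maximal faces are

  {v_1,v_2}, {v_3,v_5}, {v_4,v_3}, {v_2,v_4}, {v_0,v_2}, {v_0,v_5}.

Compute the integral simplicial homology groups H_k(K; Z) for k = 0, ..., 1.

Order the vertices as v_0 < v_1 < v_2 < v_3 < v_4 < v_5. Listing each simplex with vertices in this order, K has dimension 1 with simplices:

  0-simplices (6): [v_0], [v_1], [v_2], [v_3], [v_4], [v_5]
  1-simplices (6): [v_0,v_2], [v_0,v_5], [v_1,v_2], [v_2,v_4], [v_3,v_4], [v_3,v_5]

Hence C_0 ≅ Z^6, C_1 ≅ Z^6.

Boundary ∂_1: C_1 → C_0 is given by ∂[p,q] = [q] − [p]. For instance
  ∂[v_0,v_2] = [v_2] − [v_0].
As a 6×6 matrix over Z this has rank 5, with invariant factors (1,1,1,1,1).

Computing H_k = (kernel of ∂_k) / (image of ∂_{k+1}):

  H_0: rank C_0 − rank ∂_1 = 6 − 5 = 1, and the invariant factors of ∂_1 are all 1, so H_0 ≅ Z.
  H_1: rank ker ∂_1 − rank ∂_2 = (6 − 5) − 0 = 1, and there is no ∂_2, so H_1 ≅ Z.

H_0 ≅ Z,  H_1 ≅ Z.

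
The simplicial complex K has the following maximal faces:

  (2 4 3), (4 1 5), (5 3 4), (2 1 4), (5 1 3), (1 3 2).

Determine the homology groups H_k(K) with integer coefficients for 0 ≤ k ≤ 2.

H_0 ≅ Z,  H_1 = 0,  H_2 ≅ Z.

K has 5 vertices, 9 edges, 6 triangles.
rank ∂_0 = 0, rank ∂_1 = 4 ⇒ b_0 = 5 − 0 − 4 = 1; all invariant factors of ∂_1 are 1 so no torsion. So H_0 = Z.
rank ∂_1 = 4, rank ∂_2 = 5 ⇒ b_1 = 9 − 4 − 5 = 0; all invariant factors of ∂_2 are 1 so no torsion. So H_1 = 0.
rank ∂_2 = 5, rank ∂_3 = 0 ⇒ b_2 = 6 − 5 − 0 = 1. So H_2 = Z.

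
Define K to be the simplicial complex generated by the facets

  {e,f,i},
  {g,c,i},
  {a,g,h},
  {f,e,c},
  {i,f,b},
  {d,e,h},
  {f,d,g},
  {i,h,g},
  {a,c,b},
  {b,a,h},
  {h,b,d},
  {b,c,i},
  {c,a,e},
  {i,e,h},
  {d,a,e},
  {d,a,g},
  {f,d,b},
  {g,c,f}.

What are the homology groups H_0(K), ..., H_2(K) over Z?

H_0 = Z,  H_1 = Z × Z/2,  H_2 = 0.

We work with the vertex ordering a < b < c < d < e < f < g < h < i. The simplices of K, each written with vertices in increasing order, are:

  0-simplices (9): a, b, c, d, e, f, g, h, i
  1-simplices (27): ab, ac, ad, ae, ag, ah, bc, bd, bf, bh, bi, ce, cf, cg, ci, de, df, dg, dh, ef, eh, ei, fg, fi, gh, gi, hi
  2-simplices (18): abc, abh, ace, ade, adg, agh, bci, bdf, bdh, bfi, cef, cfg, cgi, deh, dfg, efi, ehi, ghi

Hence C_0 ≅ Z^9, C_1 ≅ Z^27, C_2 ≅ Z^18.

∂_1: C_1 → C_0 sends each edge [p,q] (with p < q) to q − p.
This gives a 9×27 integer matrix of rank 8; reducing to Smith normal form yields diagonal entries (1,1,1,1,1,1,1,1).

Boundary ∂_2: C_2 → C_1 sends each 2-simplex [p,q,r] to [q,r] − [p,r] + [p,q]. For instance
  ∂agh = gh − ah + ag,
  ∂abh = bh − ah + ab.
This gives a 27×18 integer matrix of rank 18; reducing to Smith normal form yields diagonal entries (1,1,1,1,1,1,1,1,1,1,1,1,1,1,1,1,1,2).

Reading off H_k = ker ∂_k / im ∂_{k+1}:

  H_0: rank C_0 − rank ∂_1 = 9 − 8 = 1, and the invariant factors of ∂_1 are all 1, so H_0 = Z.
  H_1: rank ker ∂_1 − rank ∂_2 = (27 − 8) − 18 = 1, and ∂_2 has invariant factor 2 > 1, so H_1 = Z × Z/2.
  H_2: rank ker ∂_2 − rank ∂_3 = (18 − 18) − 0 = 0, and there is no ∂_3, so H_2 = 0.

As a check, the Euler characteristic is 9 − 27 + 18 = 0, which agrees with 1 − 1 + 0 = 0.
(K is a triangulation of the Klein bottle.)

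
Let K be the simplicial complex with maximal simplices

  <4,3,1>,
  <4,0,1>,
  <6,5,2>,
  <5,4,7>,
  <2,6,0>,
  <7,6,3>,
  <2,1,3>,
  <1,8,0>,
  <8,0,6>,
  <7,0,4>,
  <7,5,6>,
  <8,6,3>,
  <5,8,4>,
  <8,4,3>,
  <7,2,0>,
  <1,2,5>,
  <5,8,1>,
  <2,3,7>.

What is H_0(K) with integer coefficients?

H_0 = Z.

Order the vertices as 0 < 1 < 2 < 3 < 4 < 5 < 6 < 7 < 8. Listing each simplex with vertices in this order, K has dimension 2 with simplices:

  0-simplices (9): [0], [1], [2], [3], [4], [5], [6], [7], [8]
  1-simplices (27): (27 of them)
  2-simplices (18): [0,1,4], [0,1,8], [0,2,6], [0,2,7], [0,4,7], [0,6,8], [1,2,3], [1,2,5], [1,3,4], [1,5,8], [2,3,7], [2,5,6], [3,4,8], [3,6,7], [3,6,8], [4,5,7], [4,5,8], [5,6,7]

so the chain groups are C_0 ≅ Z^9, C_1 ≅ Z^27, C_2 ≅ Z^18.

∂_1: C_1 → C_0 is given by ∂[p,q] = [q] − [p]. For instance
  ∂[3,4] = [4] − [3].
The resulting 9×27 matrix has rank 8, and its Smith normal form has invariant factors (1,1,1,1,1,1,1,1).

The boundary map ∂_2: C_2 → C_1 maps a triangle to the signed sum of its edges. For instance
  ∂[3,4,8] = [4,8] − [3,8] + [3,4],
  ∂[0,1,8] = [1,8] − [0,8] + [0,1].
The resulting 27×18 matrix has rank 18, and its Smith normal form has invariant factors (1,1,1,1,1,1,1,1,1,1,1,1,1,1,1,1,1,2).

Now H_k = ker ∂_k / im ∂_{k+1}, so:

  H_0: rank C_0 − rank ∂_1 = 9 − 8 = 1, and the invariant factors of ∂_1 are all 1, so H_0 ≅ Z.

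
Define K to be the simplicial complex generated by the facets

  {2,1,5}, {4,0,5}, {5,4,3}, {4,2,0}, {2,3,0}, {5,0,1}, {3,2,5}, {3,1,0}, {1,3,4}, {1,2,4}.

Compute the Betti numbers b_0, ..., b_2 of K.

Order the vertices as 0 < 1 < 2 < 3 < 4 < 5. Listing each simplex with vertices in this order, K has dimension 2 with simplices:

  0-simplices (6): [0], [1], [2], [3], [4], [5]
  1-simplices (15): [0,1], [0,2], [0,3], [0,4], [0,5], [1,2], [1,3], [1,4], [1,5], [2,3], [2,4], [2,5], [3,4], [3,5], [4,5]
  2-simplices (10): [0,1,3], [0,1,5], [0,2,3], [0,2,4], [0,4,5], [1,2,4], [1,2,5], [1,3,4], [2,3,5], [3,4,5]

giving chain groups C_0 ≅ Z^6, C_1 ≅ Z^15, C_2 ≅ Z^10.

Boundary ∂_1: C_1 → C_0 maps an edge to its endpoints' difference, ∂[p,q] = q − p. For instance
  ∂[1,5] = [5] − [1].
As a 6×15 matrix over Z this has rank 5, with invariant factors (1,1,1,1,1).

The boundary map ∂_2: C_2 → C_1 acts by ∂[p,q,r] = [q,r] − [p,r] + [p,q]. For instance
  ∂[1,2,5] = [2,5] − [1,5] + [1,2],
  ∂[0,4,5] = [4,5] − [0,5] + [0,4].
The resulting 15×10 matrix has rank 10, and its Smith normal form has invariant factors (1,1,1,1,1,1,1,1,1,2).

Reading off H_k = ker ∂_k / im ∂_{k+1}:

  H_0: rank C_0 − rank ∂_1 = 6 − 5 = 1, and the invariant factors of ∂_1 are all 1, so H_0 = Z.
  H_1: rank ker ∂_1 − rank ∂_2 = (15 − 5) − 10 = 0, and ∂_2 has invariant factor 2 > 1, so H_1 = Z/2.
  H_2: rank ker ∂_2 − rank ∂_3 = (10 − 10) − 0 = 0, and there is no ∂_3, so H_2 = 0.

As a check, the Euler characteristic is 6 − 15 + 10 = 1, which agrees with 1 − 0 + 0 = 1.

Hence the Betti numbers are b_0 = 1, b_1 = 0, b_2 = 0.

b_0 = 1, b_1 = 0, b_2 = 0.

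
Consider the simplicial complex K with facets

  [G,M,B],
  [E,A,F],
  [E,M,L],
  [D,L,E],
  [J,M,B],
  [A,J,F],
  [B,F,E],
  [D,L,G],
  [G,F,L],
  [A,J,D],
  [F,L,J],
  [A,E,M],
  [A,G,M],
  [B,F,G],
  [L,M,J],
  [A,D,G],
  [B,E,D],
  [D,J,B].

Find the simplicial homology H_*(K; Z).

K has 9 vertices, 27 edges, 18 triangles.
rank ∂_0 = 0, rank ∂_1 = 8 ⇒ b_0 = 9 − 0 − 8 = 1; all invariant factors of ∂_1 are 1 so no torsion. So H_0 ≅ Z.
rank ∂_1 = 8, rank ∂_2 = 17 ⇒ b_1 = 27 − 8 − 17 = 2; all invariant factors of ∂_2 are 1 so no torsion. So H_1 ≅ Z^2.
rank ∂_2 = 17, rank ∂_3 = 0 ⇒ b_2 = 18 − 17 − 0 = 1. So H_2 ≅ Z.

H_0 ≅ Z,  H_1 ≅ Z^2,  H_2 ≅ Z.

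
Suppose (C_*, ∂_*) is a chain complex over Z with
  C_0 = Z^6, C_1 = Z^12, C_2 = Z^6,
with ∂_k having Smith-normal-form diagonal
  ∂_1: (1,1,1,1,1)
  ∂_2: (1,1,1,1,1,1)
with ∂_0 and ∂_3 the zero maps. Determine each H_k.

H_0: b_0 = 6 − 0 − 5 = 1; torsion from ∂_1 factors > 1: none. So H_0 ≅ Z.
H_1: b_1 = 12 − 5 − 6 = 1; torsion from ∂_2 factors > 1: none. So H_1 ≅ Z.
H_2: b_2 = 6 − 6 − 0 = 0; torsion from ∂_3 factors > 1: none. So H_2 ≅ 0.

H_0 ≅ Z,  H_1 ≅ Z,  H_2 = 0.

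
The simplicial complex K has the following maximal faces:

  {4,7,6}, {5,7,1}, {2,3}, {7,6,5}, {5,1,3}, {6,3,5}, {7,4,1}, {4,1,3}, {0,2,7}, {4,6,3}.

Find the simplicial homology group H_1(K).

H_1 = Z.

Order the vertices as 0 < 1 < 2 < 3 < 4 < 5 < 6 < 7. Listing each simplex with vertices in this order, K has dimension 2 with simplices:

  0-simplices (8): [0], [1], [2], [3], [4], [5], [6], [7]
  1-simplices (16): [0,2], [0,7], [1,3], [1,4], [1,5], [1,7], [2,3], [2,7], [3,4], [3,5], [3,6], [4,6], [4,7], [5,6], [5,7], [6,7]
  2-simplices (9): [0,2,7], [1,3,4], [1,3,5], [1,4,7], [1,5,7], [3,4,6], [3,5,6], [4,6,7], [5,6,7]

Hence C_0 ≅ Z^8, C_1 ≅ Z^16, C_2 ≅ Z^9.

∂_1: C_1 → C_0 is given by ∂[p,q] = [q] − [p].
As a 8×16 matrix over Z this has rank 7, with invariant factors (1,1,1,1,1,1,1).

The boundary map ∂_2: C_2 → C_1 acts by ∂[p,q,r] = [q,r] − [p,r] + [p,q]. For instance
  ∂[0,2,7] = [2,7] − [0,7] + [0,2],
  ∂[1,4,7] = [4,7] − [1,7] + [1,4].
The resulting 16×9 matrix has rank 8, and its Smith normal form has invariant factors (1,1,1,1,1,1,1,1).

Reading off H_k = ker ∂_k / im ∂_{k+1}:

  H_1: rank ker ∂_1 − rank ∂_2 = (16 − 7) − 8 = 1, and the invariant factors of ∂_2 are all 1, so H_1 = Z.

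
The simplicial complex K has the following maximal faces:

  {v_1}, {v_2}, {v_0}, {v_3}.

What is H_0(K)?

Fix the vertex order v_0 < v_1 < v_2 < v_3 and write every simplex with vertices in increasing order. Then dim K = 0 and the simplices of K are:

  0-simplices (4): [v_0], [v_1], [v_2], [v_3]

giving chain groups C_0 ≅ Z^4.

Now H_k = ker ∂_k / im ∂_{k+1}, so:

  H_0: rank C_0 − rank ∂_1 = 4 − 0 = 4, and there is no ∂_1, so H_0 ≅ Z^4.

H_0 ≅ Z^4.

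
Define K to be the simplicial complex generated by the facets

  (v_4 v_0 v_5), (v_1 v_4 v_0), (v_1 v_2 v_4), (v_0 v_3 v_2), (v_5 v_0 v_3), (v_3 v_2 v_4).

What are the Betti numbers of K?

b_0 = 1, b_1 = 1, b_2 = 0.

We work with the vertex ordering v_0 < v_1 < v_2 < v_3 < v_4 < v_5. The simplices of K, each written with vertices in increasing order, are:

  0-simplices (6): [v_0], [v_1], [v_2], [v_3], [v_4], [v_5]
  1-simplices (12): [v_0,v_1], [v_0,v_2], [v_0,v_3], [v_0,v_4], [v_0,v_5], [v_1,v_2], [v_1,v_4], [v_2,v_3], [v_2,v_4], [v_3,v_4], [v_3,v_5], [v_4,v_5]
  2-simplices (6): [v_0,v_1,v_4], [v_0,v_2,v_3], [v_0,v_3,v_5], [v_0,v_4,v_5], [v_1,v_2,v_4], [v_2,v_3,v_4]

Hence C_0 ≅ Z^6, C_1 ≅ Z^12, C_2 ≅ Z^6.

Boundary ∂_1: C_1 → C_0 maps an edge to its endpoints' difference, ∂[p,q] = q − p. For instance
  ∂[v_0,v_2] = [v_2] − [v_0].
As a 6×12 matrix over Z this has rank 5, with invariant factors (1,1,1,1,1).

The boundary map ∂_2: C_2 → C_1 maps a triangle to the signed sum of its edges. For instance
  ∂[v_2,v_3,v_4] = [v_3,v_4] − [v_2,v_4] + [v_2,v_3],
  ∂[v_0,v_1,v_4] = [v_1,v_4] − [v_0,v_4] + [v_0,v_1].
The 12×6 boundary matrix has rank 6 and Smith normal form diag(1,1,1,1,1,1).

Reading off H_k = ker ∂_k / im ∂_{k+1}:

  H_0: rank C_0 − rank ∂_1 = 6 − 5 = 1, and the invariant factors of ∂_1 are all 1, so H_0 ≅ Z.
  H_1: rank ker ∂_1 − rank ∂_2 = (12 − 5) − 6 = 1, and the invariant factors of ∂_2 are all 1, so H_1 ≅ Z.
  H_2: rank ker ∂_2 − rank ∂_3 = (6 − 6) − 0 = 0, and there is no ∂_3, so H_2 ≅ 0.

Hence the Betti numbers are b_0 = 1, b_1 = 1, b_2 = 0.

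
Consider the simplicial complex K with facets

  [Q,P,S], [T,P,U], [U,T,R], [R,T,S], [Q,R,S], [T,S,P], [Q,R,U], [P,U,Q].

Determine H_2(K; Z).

H_2 = Z.

Take the total order P < Q < R < S < T < U on the vertex set. Then K (dimension 2) consists of the simplices:

  0-simplices (6): P, Q, R, S, T, U
  1-simplices (12): PQ, PS, PT, PU, QR, QS, QU, RS, RT, RU, ST, TU
  2-simplices (8): PQS, PQU, PST, PTU, QRS, QRU, RST, RTU

so the chain groups are C_0 ≅ Z^6, C_1 ≅ Z^12, C_2 ≅ Z^8.

The boundary map ∂_1: C_1 → C_0 maps an edge to its endpoints' difference, ∂[p,q] = q − p.
This gives a 6×12 integer matrix of rank 5; reducing to Smith normal form yields diagonal entries (1,1,1,1,1).

The boundary map ∂_2: C_2 → C_1 sends each 2-simplex [p,q,r] to [q,r] − [p,r] + [p,q]. For instance
  ∂PST = ST − PT + PS,
  ∂PQU = QU − PU + PQ.
As a 12×8 matrix over Z this has rank 7, with invariant factors (1,1,1,1,1,1,1).

Computing H_k = (kernel of ∂_k) / (image of ∂_{k+1}):

  H_2: rank ker ∂_2 − rank ∂_3 = (8 − 7) − 0 = 1, and there is no ∂_3, so H_2 = Z.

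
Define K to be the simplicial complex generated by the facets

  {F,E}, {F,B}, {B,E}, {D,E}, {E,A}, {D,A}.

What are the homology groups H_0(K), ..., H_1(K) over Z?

H_0 = Z,  H_1 = Z^2.

Take the total order A < B < D < E < F on the vertex set. Then K (dimension 1) consists of the simplices:

  0-simplices (5): A, B, D, E, F
  1-simplices (6): AD, AE, BE, BF, DE, EF

giving chain groups C_0 ≅ Z^5, C_1 ≅ Z^6.

∂_1: C_1 → C_0 sends each edge [p,q] (with p < q) to q − p.
The 5×6 boundary matrix has rank 4 and Smith normal form diag(1,1,1,1).

Reading off H_k = ker ∂_k / im ∂_{k+1}:

  H_0: rank C_0 − rank ∂_1 = 5 − 4 = 1, and the invariant factors of ∂_1 are all 1, so H_0 ≅ Z.
  H_1: rank ker ∂_1 − rank ∂_2 = (6 − 4) − 0 = 2, and there is no ∂_2, so H_1 ≅ Z^2.

(K is a triangulation of a wedge of 2 circles.)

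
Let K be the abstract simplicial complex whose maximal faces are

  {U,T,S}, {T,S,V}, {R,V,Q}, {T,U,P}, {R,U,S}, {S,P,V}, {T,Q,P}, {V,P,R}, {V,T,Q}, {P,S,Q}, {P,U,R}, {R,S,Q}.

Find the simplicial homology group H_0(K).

H_0 ≅ Z.

We work with the vertex ordering P < Q < R < S < T < U < V. The simplices of K, each written with vertices in increasing order, are:

  0-simplices (7): P, Q, R, S, T, U, V
  1-simplices (18): PQ, PR, PS, PT, PU, PV, QR, QS, QT, QV, RS, RU, RV, ST, SU, SV, TU, TV
  2-simplices (12): PQS, PQT, PRU, PRV, PSV, PTU, QRS, QRV, QTV, RSU, STU, STV

so the chain groups are C_0 ≅ Z^7, C_1 ≅ Z^18, C_2 ≅ Z^12.

The boundary map ∂_1: C_1 → C_0 sends each edge [p,q] (with p < q) to q − p. For instance
  ∂PU = U − P.
This gives a 7×18 integer matrix of rank 6; reducing to Smith normal form yields diagonal entries (1,1,1,1,1,1).

Boundary ∂_2: C_2 → C_1 acts by ∂[p,q,r] = [q,r] − [p,r] + [p,q]. For instance
  ∂STU = TU − SU + ST,
  ∂PSV = SV − PV + PS.
The resulting 18×12 matrix has rank 12, and its Smith normal form has invariant factors (1,1,1,1,1,1,1,1,1,1,1,2).

From H_k ≅ ker(∂_k) / im(∂_{k+1}) we obtain:

  H_0: rank C_0 − rank ∂_1 = 7 − 6 = 1, and the invariant factors of ∂_1 are all 1, so H_0 ≅ Z.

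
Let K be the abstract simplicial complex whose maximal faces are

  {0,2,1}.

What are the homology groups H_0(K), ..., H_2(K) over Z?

H_0 ≅ Z,  H_1 = 0,  H_2 = 0.

Take the total order 0 < 1 < 2 on the vertex set. Then K (dimension 2) consists of the simplices:

  0-simplices (3): [0], [1], [2]
  1-simplices (3): [0,1], [0,2], [1,2]
  2-simplices (1): [0,1,2]

giving chain groups C_0 ≅ Z^3, C_1 ≅ Z^3, C_2 ≅ Z^1.

∂_1: C_1 → C_0 maps an edge to its endpoints' difference, ∂[p,q] = q − p.
The 3×3 boundary matrix has rank 2 and Smith normal form diag(1,1).

The boundary map ∂_2: C_2 → C_1 sends each 2-simplex [p,q,r] to [q,r] − [p,r] + [p,q]. For instance
  ∂[0,1,2] = [1,2] − [0,2] + [0,1].
The resulting 3×1 matrix has rank 1, and its Smith normal form has invariant factors (1).

Reading off H_k = ker ∂_k / im ∂_{k+1}:

  H_0: rank C_0 − rank ∂_1 = 3 − 2 = 1, and the invariant factors of ∂_1 are all 1, so H_0 = Z.
  H_1: rank ker ∂_1 − rank ∂_2 = (3 − 2) − 1 = 0, and the invariant factors of ∂_2 are all 1, so H_1 = 0.
  H_2: rank ker ∂_2 − rank ∂_3 = (1 − 1) − 0 = 0, and there is no ∂_3, so H_2 = 0.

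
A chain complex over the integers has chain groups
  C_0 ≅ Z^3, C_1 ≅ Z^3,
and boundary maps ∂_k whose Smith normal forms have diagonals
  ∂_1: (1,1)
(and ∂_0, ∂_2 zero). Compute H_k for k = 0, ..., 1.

H_0 = Z,  H_1 = Z.

H_0: b_0 = 3 − 0 − 2 = 1; torsion from ∂_1 factors > 1: none. So H_0 = Z.
H_1: b_1 = 3 − 2 − 0 = 1; torsion from ∂_2 factors > 1: none. So H_1 = Z.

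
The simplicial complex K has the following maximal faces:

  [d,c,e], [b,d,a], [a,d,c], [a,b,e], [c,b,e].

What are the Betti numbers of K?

b_0 = 1, b_1 = 1, b_2 = 0.

We work with the vertex ordering a < b < c < d < e. The simplices of K, each written with vertices in increasing order, are:

  0-simplices (5): a, b, c, d, e
  1-simplices (10): ab, ac, ad, ae, bc, bd, be, cd, ce, de
  2-simplices (5): abd, abe, acd, bce, cde

Hence C_0 ≅ Z^5, C_1 ≅ Z^10, C_2 ≅ Z^5.

The boundary map ∂_1: C_1 → C_0 sends each edge [p,q] (with p < q) to q − p. For instance
  ∂bd = d − b.
As a 5×10 matrix over Z this has rank 4, with invariant factors (1,1,1,1).

The boundary map ∂_2: C_2 → C_1 maps a triangle to the signed sum of its edges. For instance
  ∂acd = cd − ad + ac,
  ∂abe = be − ae + ab.
As a 10×5 matrix over Z this has rank 5, with invariant factors (1,1,1,1,1).

Computing H_k = (kernel of ∂_k) / (image of ∂_{k+1}):

  H_0: rank C_0 − rank ∂_1 = 5 − 4 = 1, and the invariant factors of ∂_1 are all 1, so H_0 = Z.
  H_1: rank ker ∂_1 − rank ∂_2 = (10 − 4) − 5 = 1, and the invariant factors of ∂_2 are all 1, so H_1 = Z.
  H_2: rank ker ∂_2 − rank ∂_3 = (5 − 5) − 0 = 0, and there is no ∂_3, so H_2 = 0.

As a check, the Euler characteristic is 5 − 10 + 5 = 0, which agrees with 1 − 1 + 0 = 0.

Hence the Betti numbers are b_0 = 1, b_1 = 1, b_2 = 0.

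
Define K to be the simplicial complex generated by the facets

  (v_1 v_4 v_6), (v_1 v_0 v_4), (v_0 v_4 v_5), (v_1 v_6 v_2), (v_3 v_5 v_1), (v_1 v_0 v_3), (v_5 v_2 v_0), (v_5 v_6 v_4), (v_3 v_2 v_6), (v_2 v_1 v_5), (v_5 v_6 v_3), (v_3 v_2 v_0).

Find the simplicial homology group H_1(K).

H_1 ≅ Z/2.

Fix the vertex order v_0 < v_1 < v_2 < v_3 < v_4 < v_5 < v_6 and write every simplex with vertices in increasing order. Then dim K = 2 and the simplices of K are:

  0-simplices (7): [v_0], [v_1], [v_2], [v_3], [v_4], [v_5], [v_6]
  1-simplices (18): (18 of them)
  2-simplices (12): (12 of them)

Hence C_0 ≅ Z^7, C_1 ≅ Z^18, C_2 ≅ Z^12.

Boundary ∂_1: C_1 → C_0 is given by ∂[p,q] = [q] − [p].
The resulting 7×18 matrix has rank 6, and its Smith normal form has invariant factors (1,1,1,1,1,1).

Boundary ∂_2: C_2 → C_1 sends each 2-simplex [p,q,r] to [q,r] − [p,r] + [p,q]. For instance
  ∂[v_2,v_3,v_6] = [v_3,v_6] − [v_2,v_6] + [v_2,v_3],
  ∂[v_0,v_1,v_3] = [v_1,v_3] − [v_0,v_3] + [v_0,v_1].
This gives a 18×12 integer matrix of rank 12; reducing to Smith normal form yields diagonal entries (1,1,1,1,1,1,1,1,1,1,1,2).

Computing H_k = (kernel of ∂_k) / (image of ∂_{k+1}):

  H_1: rank ker ∂_1 − rank ∂_2 = (18 − 6) − 12 = 0, and ∂_2 has invariant factor 2 > 1, so H_1 ≅ Z/2.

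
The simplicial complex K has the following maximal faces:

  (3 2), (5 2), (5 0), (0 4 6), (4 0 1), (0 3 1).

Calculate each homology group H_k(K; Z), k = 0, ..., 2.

Fix the vertex order 0 < 1 < 2 < 3 < 4 < 5 < 6 and write every simplex with vertices in increasing order. Then dim K = 2 and the simplices of K are:

  0-simplices (7): [0], [1], [2], [3], [4], [5], [6]
  1-simplices (10): [0,1], [0,3], [0,4], [0,5], [0,6], [1,3], [1,4], [2,3], [2,5], [4,6]
  2-simplices (3): [0,1,3], [0,1,4], [0,4,6]

so the chain groups are C_0 ≅ Z^7, C_1 ≅ Z^10, C_2 ≅ Z^3.

Boundary ∂_1: C_1 → C_0 maps an edge to its endpoints' difference, ∂[p,q] = q − p.
As a 7×10 matrix over Z this has rank 6, with invariant factors (1,1,1,1,1,1).

∂_2: C_2 → C_1 maps a triangle to the signed sum of its edges. For instance
  ∂[0,4,6] = [4,6] − [0,6] + [0,4],
  ∂[0,1,4] = [1,4] − [0,4] + [0,1].
This gives a 10×3 integer matrix of rank 3; reducing to Smith normal form yields diagonal entries (1,1,1).

Reading off H_k = ker ∂_k / im ∂_{k+1}:

  H_0: rank C_0 − rank ∂_1 = 7 − 6 = 1, and the invariant factors of ∂_1 are all 1, so H_0 ≅ Z.
  H_1: rank ker ∂_1 − rank ∂_2 = (10 − 6) − 3 = 1, and the invariant factors of ∂_2 are all 1, so H_1 ≅ Z.
  H_2: rank ker ∂_2 − rank ∂_3 = (3 − 3) − 0 = 0, and there is no ∂_3, so H_2 ≅ 0.

H_0 = Z,  H_1 = Z,  H_2 = 0.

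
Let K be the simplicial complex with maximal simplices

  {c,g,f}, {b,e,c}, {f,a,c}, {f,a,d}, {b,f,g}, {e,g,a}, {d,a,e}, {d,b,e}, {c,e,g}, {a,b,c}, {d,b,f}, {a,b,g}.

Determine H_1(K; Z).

Take the total order a < b < c < d < e < f < g on the vertex set. Then K (dimension 2) consists of the simplices:

  0-simplices (7): a, b, c, d, e, f, g
  1-simplices (18): ab, ac, ad, ae, af, ag, bc, bd, be, bf, bg, ce, cf, cg, de, df, eg, fg
  2-simplices (12): abc, abg, acf, ade, adf, aeg, bce, bde, bdf, bfg, ceg, cfg

giving chain groups C_0 ≅ Z^7, C_1 ≅ Z^18, C_2 ≅ Z^12.

The boundary map ∂_1: C_1 → C_0 sends each edge [p,q] (with p < q) to q − p.
As a 7×18 matrix over Z this has rank 6, with invariant factors (1,1,1,1,1,1).

∂_2: C_2 → C_1 acts by ∂[p,q,r] = [q,r] − [p,r] + [p,q]. For instance
  ∂abg = bg − ag + ab,
  ∂ceg = eg − cg + ce.
As a 18×12 matrix over Z this has rank 12, with invariant factors (1,1,1,1,1,1,1,1,1,1,1,2).

Computing H_k = (kernel of ∂_k) / (image of ∂_{k+1}):

  H_1: rank ker ∂_1 − rank ∂_2 = (18 − 6) − 12 = 0, and ∂_2 has invariant factor 2 > 1, so H_1 = Z/2.

H_1 = Z/2.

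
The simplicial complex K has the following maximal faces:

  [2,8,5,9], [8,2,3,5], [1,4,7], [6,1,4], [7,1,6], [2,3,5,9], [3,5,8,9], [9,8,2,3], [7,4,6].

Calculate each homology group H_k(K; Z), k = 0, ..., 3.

H_0 = Z^2,  H_1 = 0,  H_2 = Z,  H_3 = Z.

We work with the vertex ordering 1 < 2 < 3 < 4 < 5 < 6 < 7 < 8 < 9. The simplices of K, each written with vertices in increasing order, are:

  0-simplices (9): [1], [2], [3], [4], [5], [6], [7], [8], [9]
  1-simplices (16): [1,4], [1,6], [1,7], [2,3], [2,5], [2,8], [2,9], [3,5], [3,8], [3,9], [4,6], [4,7], [5,8], [5,9], [6,7], [8,9]
  2-simplices (14): [1,4,6], [1,4,7], [1,6,7], [2,3,5], [2,3,8], [2,3,9], [2,5,8], [2,5,9], [2,8,9], [3,5,8], [3,5,9], [3,8,9], [4,6,7], [5,8,9]
  3-simplices (5): [2,3,5,8], [2,3,5,9], [2,3,8,9], [2,5,8,9], [3,5,8,9]

so the chain groups are C_0 ≅ Z^9, C_1 ≅ Z^16, C_2 ≅ Z^14, C_3 ≅ Z^5.

Boundary ∂_1: C_1 → C_0 is given by ∂[p,q] = [q] − [p].
The 9×16 boundary matrix has rank 7 and Smith normal form diag(1,1,1,1,1,1,1).

The boundary map ∂_2: C_2 → C_1 maps a triangle to the signed sum of its edges. For instance
  ∂[2,3,8] = [3,8] − [2,8] + [2,3],
  ∂[2,8,9] = [8,9] − [2,9] + [2,8].
As a 16×14 matrix over Z this has rank 9, with invariant factors (1,1,1,1,1,1,1,1,1).

∂_3: C_3 → C_2 sends each 3-simplex σ to the alternating sum Σ_i (−1)^i (σ with its i-th vertex removed). For instance
  ∂[2,5,8,9] = [5,8,9] − [2,8,9] + [2,5,9] − [2,5,8],
  ∂[2,3,5,9] = [3,5,9] − [2,5,9] + [2,3,9] − [2,3,5].
The resulting 14×5 matrix has rank 4, and its Smith normal form has invariant factors (1,1,1,1).

Now H_k = ker ∂_k / im ∂_{k+1}, so:

  H_0: rank C_0 − rank ∂_1 = 9 − 7 = 2, and the invariant factors of ∂_1 are all 1, so H_0 ≅ Z^2.
  H_1: rank ker ∂_1 − rank ∂_2 = (16 − 7) − 9 = 0, and the invariant factors of ∂_2 are all 1, so H_1 ≅ 0.
  H_2: rank ker ∂_2 − rank ∂_3 = (14 − 9) − 4 = 1, and the invariant factors of ∂_3 are all 1, so H_2 ≅ Z.
  H_3: rank ker ∂_3 − rank ∂_4 = (5 − 4) − 0 = 1, and there is no ∂_4, so H_3 ≅ Z.

As a check, the Euler characteristic is 9 − 16 + 14 − 5 = 2, which agrees with 2 − 0 + 1 − 1 = 2.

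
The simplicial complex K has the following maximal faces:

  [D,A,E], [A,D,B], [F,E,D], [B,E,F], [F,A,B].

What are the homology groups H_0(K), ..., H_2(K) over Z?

H_0 ≅ Z,  H_1 ≅ Z,  H_2 = 0.

Order the vertices as A < B < D < E < F. Listing each simplex with vertices in this order, K has dimension 2 with simplices:

  0-simplices (5): A, B, D, E, F
  1-simplices (10): AB, AD, AE, AF, BD, BE, BF, DE, DF, EF
  2-simplices (5): ABD, ABF, ADE, BEF, DEF

Hence C_0 ≅ Z^5, C_1 ≅ Z^10, C_2 ≅ Z^5.

Boundary ∂_1: C_1 → C_0 maps an edge to its endpoints' difference, ∂[p,q] = q − p.
The resulting 5×10 matrix has rank 4, and its Smith normal form has invariant factors (1,1,1,1).

The boundary map ∂_2: C_2 → C_1 maps a triangle to the signed sum of its edges. For instance
  ∂BEF = EF − BF + BE,
  ∂DEF = EF − DF + DE.
This gives a 10×5 integer matrix of rank 5; reducing to Smith normal form yields diagonal entries (1,1,1,1,1).

From H_k ≅ ker(∂_k) / im(∂_{k+1}) we obtain:

  H_0: rank C_0 − rank ∂_1 = 5 − 4 = 1, and the invariant factors of ∂_1 are all 1, so H_0 ≅ Z.
  H_1: rank ker ∂_1 − rank ∂_2 = (10 − 4) − 5 = 1, and the invariant factors of ∂_2 are all 1, so H_1 ≅ Z.
  H_2: rank ker ∂_2 − rank ∂_3 = (5 − 5) − 0 = 0, and there is no ∂_3, so H_2 ≅ 0.

(K is a triangulation of the Möbius band.)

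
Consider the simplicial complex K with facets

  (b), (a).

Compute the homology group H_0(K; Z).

H_0 = Z^2.

Order the vertices as a < b. Listing each simplex with vertices in this order, K has dimension 0 with simplices:

  0-simplices (2): a, b

Hence C_0 ≅ Z^2.

From H_k ≅ ker(∂_k) / im(∂_{k+1}) we obtain:

  H_0: rank C_0 − rank ∂_1 = 2 − 0 = 2, and there is no ∂_1, so H_0 = Z^2.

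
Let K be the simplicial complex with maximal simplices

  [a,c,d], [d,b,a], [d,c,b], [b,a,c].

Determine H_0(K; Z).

K has 4 vertices, 6 edges, 4 triangles.
rank ∂_0 = 0, rank ∂_1 = 3 ⇒ b_0 = 4 − 0 − 3 = 1; all invariant factors of ∂_1 are 1 so no torsion. So H_0 ≅ Z.

H_0 ≅ Z.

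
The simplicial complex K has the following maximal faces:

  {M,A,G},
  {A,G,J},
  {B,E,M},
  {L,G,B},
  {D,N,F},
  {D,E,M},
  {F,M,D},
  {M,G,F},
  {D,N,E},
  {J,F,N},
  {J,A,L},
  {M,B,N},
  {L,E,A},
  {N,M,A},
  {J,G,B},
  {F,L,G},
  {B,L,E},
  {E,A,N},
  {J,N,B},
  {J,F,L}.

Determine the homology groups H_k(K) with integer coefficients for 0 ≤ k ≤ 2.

H_0 = Z,  H_1 = Z ⊕ Z_2,  H_2 = 0.

Take the total order A < B < D < E < F < G < J < L < M < N on the vertex set. Then K (dimension 2) consists of the simplices:

  0-simplices (10): A, B, D, E, F, G, J, L, M, N
  1-simplices (30): AE, AG, AJ, AL, AM, AN, BE, BG, BJ, BL, BM, BN, DE, DF, DM, DN, EL, EM, EN, FG, FJ, FL, FM, FN, GJ, GL, GM, JL, JN, MN
  2-simplices (20): AEL, AEN, AGJ, AGM, AJL, AMN, BEL, BEM, BGJ, BGL, BJN, BMN, DEM, DEN, DFM, DFN, FGL, FGM, FJL, FJN

so the chain groups are C_0 ≅ Z^10, C_1 ≅ Z^30, C_2 ≅ Z^20.

The boundary map ∂_1: C_1 → C_0 is given by ∂[p,q] = [q] − [p]. For instance
  ∂EN = N − E.
This gives a 10×30 integer matrix of rank 9; reducing to Smith normal form yields diagonal entries (1,1,1,1,1,1,1,1,1).

∂_2: C_2 → C_1 sends each 2-simplex [p,q,r] to [q,r] − [p,r] + [p,q]. For instance
  ∂FJL = JL − FL + FJ,
  ∂BGL = GL − BL + BG.
As a 30×20 matrix over Z this has rank 20, with invariant factors (1,1,1,1,1,1,1,1,1,1,1,1,1,1,1,1,1,1,1,2).

From H_k ≅ ker(∂_k) / im(∂_{k+1}) we obtain:

  H_0: rank C_0 − rank ∂_1 = 10 − 9 = 1, and the invariant factors of ∂_1 are all 1, so H_0 ≅ Z.
  H_1: rank ker ∂_1 − rank ∂_2 = (30 − 9) − 20 = 1, and ∂_2 has invariant factor 2 > 1, so H_1 ≅ Z ⊕ Z_2.
  H_2: rank ker ∂_2 − rank ∂_3 = (20 − 20) − 0 = 0, and there is no ∂_3, so H_2 ≅ 0.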